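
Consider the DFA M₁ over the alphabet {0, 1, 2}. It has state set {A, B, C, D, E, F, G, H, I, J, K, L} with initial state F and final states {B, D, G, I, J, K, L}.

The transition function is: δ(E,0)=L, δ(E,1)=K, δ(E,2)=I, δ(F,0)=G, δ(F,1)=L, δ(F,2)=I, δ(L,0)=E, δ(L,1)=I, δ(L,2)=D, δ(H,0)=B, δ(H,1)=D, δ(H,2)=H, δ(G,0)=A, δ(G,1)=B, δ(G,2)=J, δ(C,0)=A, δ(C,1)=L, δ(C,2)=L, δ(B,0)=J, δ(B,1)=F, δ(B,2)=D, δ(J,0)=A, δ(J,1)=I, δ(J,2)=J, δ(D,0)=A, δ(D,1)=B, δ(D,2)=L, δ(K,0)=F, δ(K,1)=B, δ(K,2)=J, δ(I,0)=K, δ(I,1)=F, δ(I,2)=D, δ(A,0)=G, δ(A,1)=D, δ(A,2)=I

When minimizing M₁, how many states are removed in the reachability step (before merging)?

No path from F leads to C, H; the other 10 states are all reachable.

2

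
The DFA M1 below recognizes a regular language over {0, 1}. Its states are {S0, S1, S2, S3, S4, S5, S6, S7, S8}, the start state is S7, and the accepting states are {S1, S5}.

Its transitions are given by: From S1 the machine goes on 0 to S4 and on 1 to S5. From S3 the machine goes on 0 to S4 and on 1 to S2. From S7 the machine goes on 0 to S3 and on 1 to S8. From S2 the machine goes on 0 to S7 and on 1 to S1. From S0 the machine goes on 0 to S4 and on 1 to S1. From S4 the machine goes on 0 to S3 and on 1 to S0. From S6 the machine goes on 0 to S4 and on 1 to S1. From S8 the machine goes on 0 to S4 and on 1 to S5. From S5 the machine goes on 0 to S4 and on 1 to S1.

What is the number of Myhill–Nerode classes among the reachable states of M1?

3

Reachable states from the start: {S0,S1,S2,S3,S4,S5,S7,S8}. Unreachable: {S6} — drop them.
Start with accepting vs non-accepting: {S1,S5} | {S0,S2,S3,S4,S7,S8}.
On input 1, block {S0,S2,S3,S4,S7,S8} splits into {S0,S2,S8} and {S3,S4,S7}.
Stable partition: {S1,S5} | {S0,S2,S8} | {S3,S4,S7} — 3 equivalence classes.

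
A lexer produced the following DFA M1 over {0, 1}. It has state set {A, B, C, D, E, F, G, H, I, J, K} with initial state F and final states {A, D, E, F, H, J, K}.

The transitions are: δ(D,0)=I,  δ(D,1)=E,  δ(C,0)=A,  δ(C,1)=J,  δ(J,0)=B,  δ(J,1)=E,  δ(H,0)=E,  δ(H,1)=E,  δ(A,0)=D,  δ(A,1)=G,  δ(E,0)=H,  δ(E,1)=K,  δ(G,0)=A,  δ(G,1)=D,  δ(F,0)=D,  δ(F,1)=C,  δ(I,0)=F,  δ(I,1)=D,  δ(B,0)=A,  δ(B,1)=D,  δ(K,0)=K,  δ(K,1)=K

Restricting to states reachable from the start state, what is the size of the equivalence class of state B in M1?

4

Start with accepting vs non-accepting: {A,D,E,F,H,J,K} | {B,C,G,I}.
Refine {A,D,E,F,H,J,K} on symbol 0: members go to different blocks, giving {A,E,F,H,K} and {D,J}.
Refine {A,E,F,H,K} on symbol 0: members go to different blocks, giving {E,H,K} and {A,F}.
Stable partition: {E,H,K} | {B,C,G,I} | {D,J} | {A,F} — 4 equivalence classes.
State B belongs to the block {B,C,G,I}, which has 4 states.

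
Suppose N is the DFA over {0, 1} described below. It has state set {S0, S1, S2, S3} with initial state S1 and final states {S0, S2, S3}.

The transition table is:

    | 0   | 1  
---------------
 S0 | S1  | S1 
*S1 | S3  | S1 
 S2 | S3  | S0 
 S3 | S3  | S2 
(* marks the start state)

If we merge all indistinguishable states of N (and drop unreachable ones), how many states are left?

4

All states are reachable from the start state.
Initial partition by acceptance: {S0,S2,S3} | {S1}.
Split {S0,S2,S3} by δ(·,0) → {S2,S3} and {S0}.
On input 1, block {S2,S3} splits into {S2} and {S3}.
No further refinement is possible. Final partition (4 blocks): {S2} | {S1} | {S0} | {S3}.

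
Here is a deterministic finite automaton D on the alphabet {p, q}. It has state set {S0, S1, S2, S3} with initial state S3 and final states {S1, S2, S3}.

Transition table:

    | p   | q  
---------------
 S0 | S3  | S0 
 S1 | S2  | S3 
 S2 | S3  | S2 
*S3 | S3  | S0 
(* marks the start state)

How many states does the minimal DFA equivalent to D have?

Reachable states from the start: {S0,S3}. Unreachable: {S1,S2} — drop them.
P0 = {S3} | {S0}.
No further refinement is possible. Final partition (2 blocks): {S3} | {S0}.

2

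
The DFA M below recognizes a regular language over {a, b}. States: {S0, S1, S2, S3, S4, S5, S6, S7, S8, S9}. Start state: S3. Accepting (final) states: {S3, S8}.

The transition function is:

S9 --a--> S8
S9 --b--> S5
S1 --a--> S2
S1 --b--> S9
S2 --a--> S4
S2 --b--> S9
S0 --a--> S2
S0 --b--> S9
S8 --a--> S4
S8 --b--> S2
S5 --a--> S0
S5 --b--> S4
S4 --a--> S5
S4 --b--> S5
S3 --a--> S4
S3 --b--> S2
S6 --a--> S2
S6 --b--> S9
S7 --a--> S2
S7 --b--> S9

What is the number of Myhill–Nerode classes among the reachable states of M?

First remove the unreachable states {S1,S6,S7}; 7 states remain.
Start with accepting vs non-accepting: {S3,S8} | {S0,S2,S4,S5,S9}.
On input a, block {S0,S2,S4,S5,S9} splits into {S0,S2,S4,S5} and {S9}.
On input b, block {S0,S2,S4,S5} splits into {S0,S2} and {S4,S5}.
Split {S0,S2} by δ(·,a) → {S0} and {S2}.
Refine {S4,S5} on symbol a: members go to different blocks, giving {S4} and {S5}.
Stable partition: {S3,S8} | {S0} | {S9} | {S4} | {S2} | {S5} — 6 equivalence classes.

6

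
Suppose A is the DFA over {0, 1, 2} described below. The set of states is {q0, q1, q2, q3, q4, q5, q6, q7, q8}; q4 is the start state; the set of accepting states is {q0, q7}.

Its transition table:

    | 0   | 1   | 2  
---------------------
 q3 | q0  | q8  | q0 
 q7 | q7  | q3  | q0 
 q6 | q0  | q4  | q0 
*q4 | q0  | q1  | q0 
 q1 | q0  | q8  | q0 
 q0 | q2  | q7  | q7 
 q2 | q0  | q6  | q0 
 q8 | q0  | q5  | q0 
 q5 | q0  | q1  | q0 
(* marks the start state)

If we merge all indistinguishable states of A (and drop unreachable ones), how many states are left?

3

Every state is reachable, so we keep all 9.
Initial partition by acceptance: {q0,q7} | {q1,q2,q3,q4,q5,q6,q8}.
Split {q0,q7} by δ(·,0) → {q0} and {q7}.
The partition is now stable with 3 blocks: {q0} | {q1,q2,q3,q4,q5,q6,q8} | {q7}.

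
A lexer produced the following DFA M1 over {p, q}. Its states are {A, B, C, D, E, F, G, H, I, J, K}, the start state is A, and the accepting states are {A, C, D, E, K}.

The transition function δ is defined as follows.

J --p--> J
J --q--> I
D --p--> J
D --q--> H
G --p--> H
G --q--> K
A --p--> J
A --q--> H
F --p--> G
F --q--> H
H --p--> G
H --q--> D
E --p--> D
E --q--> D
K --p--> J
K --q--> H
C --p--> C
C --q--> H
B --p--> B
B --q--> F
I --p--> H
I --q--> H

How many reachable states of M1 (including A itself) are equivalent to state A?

Reachable states from the start: {A,D,G,H,I,J,K}. Unreachable: {B,C,E,F} — drop them.
Initial partition by acceptance: {A,D,K} | {G,H,I,J}.
On input q, block {G,H,I,J} splits into {G,H} and {I,J}.
On input p, block {I,J} splits into {I} and {J}.
Stable partition: {A,D,K} | {G,H} | {I} | {J} — 4 equivalence classes.
State A belongs to the block {A,D,K}, which has 3 states.

3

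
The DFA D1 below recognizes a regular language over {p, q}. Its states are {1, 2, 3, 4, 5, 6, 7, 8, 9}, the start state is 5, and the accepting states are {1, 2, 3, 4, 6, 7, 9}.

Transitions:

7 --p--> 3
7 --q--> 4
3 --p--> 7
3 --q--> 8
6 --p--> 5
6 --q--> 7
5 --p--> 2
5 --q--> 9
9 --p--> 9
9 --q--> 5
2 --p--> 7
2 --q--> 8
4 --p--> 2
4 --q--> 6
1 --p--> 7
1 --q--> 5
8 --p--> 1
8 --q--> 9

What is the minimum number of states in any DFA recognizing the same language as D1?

Initial partition by acceptance: {1,2,3,4,6,7,9} | {5,8}.
Split {1,2,3,4,6,7,9} by δ(·,p) → {1,2,3,4,7,9} and {6}.
On input q, block {1,2,3,4,7,9} splits into {1,2,3,9} and {4} and {7}.
Refine {1,2,3,9} on symbol p: members go to different blocks, giving {1,2,3} and {9}.
No further refinement is possible. Final partition (6 blocks): {1,2,3} | {5,8} | {6} | {4} | {7} | {9}.

6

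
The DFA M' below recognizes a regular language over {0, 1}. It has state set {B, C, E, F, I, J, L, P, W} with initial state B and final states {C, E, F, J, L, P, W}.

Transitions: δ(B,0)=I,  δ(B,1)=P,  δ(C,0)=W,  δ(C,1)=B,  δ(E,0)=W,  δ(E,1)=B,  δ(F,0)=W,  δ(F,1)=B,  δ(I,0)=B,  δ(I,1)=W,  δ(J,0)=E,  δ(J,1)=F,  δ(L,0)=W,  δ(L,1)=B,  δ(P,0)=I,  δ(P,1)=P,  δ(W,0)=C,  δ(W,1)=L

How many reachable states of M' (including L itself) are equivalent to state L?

2

States {E,F,J} cannot be reached from the start state, so discard them.
Start with accepting vs non-accepting: {C,L,P,W} | {B,I}.
On input 0, block {C,L,P,W} splits into {C,L,W} and {P}.
Refine {C,L,W} on symbol 1: members go to different blocks, giving {C,L} and {W}.
Refine {B,I} on symbol 1: members go to different blocks, giving {B} and {I}.
Stable partition: {C,L} | {B} | {P} | {W} | {I} — 5 equivalence classes.
The equivalence class containing L is {C,L}, of size 2.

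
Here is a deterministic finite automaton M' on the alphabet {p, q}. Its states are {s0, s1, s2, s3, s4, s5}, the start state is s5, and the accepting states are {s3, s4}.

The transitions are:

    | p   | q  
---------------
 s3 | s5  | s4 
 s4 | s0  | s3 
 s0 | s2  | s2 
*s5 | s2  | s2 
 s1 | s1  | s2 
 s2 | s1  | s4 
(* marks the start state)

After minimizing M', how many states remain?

Start with accepting vs non-accepting: {s3,s4} | {s0,s1,s2,s5}.
Split {s0,s1,s2,s5} by δ(·,q) → {s0,s1,s5} and {s2}.
On input p, block {s0,s1,s5} splits into {s0,s5} and {s1}.
The partition is now stable with 4 blocks: {s3,s4} | {s0,s5} | {s2} | {s1}.

4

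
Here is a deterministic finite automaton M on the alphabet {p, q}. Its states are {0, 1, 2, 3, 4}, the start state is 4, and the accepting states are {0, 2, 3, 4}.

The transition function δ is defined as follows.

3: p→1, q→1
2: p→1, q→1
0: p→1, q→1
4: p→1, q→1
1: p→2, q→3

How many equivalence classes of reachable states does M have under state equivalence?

Reachable states from the start: {1,2,3,4}. Unreachable: {0} — drop them.
Start with accepting vs non-accepting: {2,3,4} | {1}.
No further refinement is possible. Final partition (2 blocks): {2,3,4} | {1}.

2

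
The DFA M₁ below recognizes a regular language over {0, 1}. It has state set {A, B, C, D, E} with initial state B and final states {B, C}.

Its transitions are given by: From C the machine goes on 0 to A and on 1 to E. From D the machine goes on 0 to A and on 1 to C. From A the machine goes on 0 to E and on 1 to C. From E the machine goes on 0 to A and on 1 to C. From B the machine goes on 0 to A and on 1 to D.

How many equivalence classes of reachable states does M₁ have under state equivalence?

All states are reachable from the start state.
Start with accepting vs non-accepting: {B,C} | {A,D,E}.
The partition is now stable with 2 blocks: {B,C} | {A,D,E}.

2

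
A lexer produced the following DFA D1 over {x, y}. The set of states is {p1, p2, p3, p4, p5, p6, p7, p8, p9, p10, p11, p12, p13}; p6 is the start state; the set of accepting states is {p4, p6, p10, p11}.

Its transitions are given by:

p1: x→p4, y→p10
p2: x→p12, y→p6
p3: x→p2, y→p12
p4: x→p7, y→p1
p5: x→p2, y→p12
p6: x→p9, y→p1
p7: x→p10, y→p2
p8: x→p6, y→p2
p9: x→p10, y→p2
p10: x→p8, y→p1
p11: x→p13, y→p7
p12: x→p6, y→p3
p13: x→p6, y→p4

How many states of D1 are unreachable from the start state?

3

BFS from p6 reaches {p1, p2, p3, p4, p6, p7, p8, p9, p10, p12}; the 3 state(s) p5, p11, p13 are never visited.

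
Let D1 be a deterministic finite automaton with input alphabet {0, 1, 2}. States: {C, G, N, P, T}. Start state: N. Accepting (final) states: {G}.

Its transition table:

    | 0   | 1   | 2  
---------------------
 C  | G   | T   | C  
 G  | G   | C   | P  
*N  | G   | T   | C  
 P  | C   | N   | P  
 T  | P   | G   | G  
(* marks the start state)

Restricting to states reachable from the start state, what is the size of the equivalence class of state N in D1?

P0 = {G} | {C,N,P,T}.
On input 0, block {C,N,P,T} splits into {P,T} and {C,N}.
Split {P,T} by δ(·,0) → {T} and {P}.
Stable partition: {G} | {T} | {C,N} | {P} — 4 equivalence classes.
State N belongs to the block {C,N}, which has 2 states.

2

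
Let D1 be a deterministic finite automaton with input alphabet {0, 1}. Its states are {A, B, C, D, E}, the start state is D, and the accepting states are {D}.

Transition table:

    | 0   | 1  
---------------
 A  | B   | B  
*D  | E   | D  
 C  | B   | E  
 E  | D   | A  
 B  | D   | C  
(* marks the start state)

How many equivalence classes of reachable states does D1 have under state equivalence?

P0 = {D} | {A,B,C,E}.
Refine {A,B,C,E} on symbol 0: members go to different blocks, giving {A,C} and {B,E}.
The partition is now stable with 3 blocks: {D} | {A,C} | {B,E}.

3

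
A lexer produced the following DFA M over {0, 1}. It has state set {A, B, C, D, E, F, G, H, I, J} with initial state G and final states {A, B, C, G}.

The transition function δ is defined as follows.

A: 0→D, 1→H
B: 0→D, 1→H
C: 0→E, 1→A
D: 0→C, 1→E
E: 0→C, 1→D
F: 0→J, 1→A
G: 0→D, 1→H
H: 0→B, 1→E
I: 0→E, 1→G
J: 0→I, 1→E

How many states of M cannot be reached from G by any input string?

3

No path from G leads to F, I, J; the other 7 states are all reachable.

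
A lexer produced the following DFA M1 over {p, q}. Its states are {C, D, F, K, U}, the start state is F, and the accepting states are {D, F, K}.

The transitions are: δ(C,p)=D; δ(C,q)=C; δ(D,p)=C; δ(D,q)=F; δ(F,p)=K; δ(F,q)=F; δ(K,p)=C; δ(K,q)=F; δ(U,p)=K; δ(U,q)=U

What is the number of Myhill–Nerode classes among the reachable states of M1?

First remove the unreachable states {U}; 4 states remain.
Initial partition by acceptance: {D,F,K} | {C}.
On input p, block {D,F,K} splits into {D,K} and {F}.
Stable partition: {D,K} | {C} | {F} — 3 equivalence classes.

3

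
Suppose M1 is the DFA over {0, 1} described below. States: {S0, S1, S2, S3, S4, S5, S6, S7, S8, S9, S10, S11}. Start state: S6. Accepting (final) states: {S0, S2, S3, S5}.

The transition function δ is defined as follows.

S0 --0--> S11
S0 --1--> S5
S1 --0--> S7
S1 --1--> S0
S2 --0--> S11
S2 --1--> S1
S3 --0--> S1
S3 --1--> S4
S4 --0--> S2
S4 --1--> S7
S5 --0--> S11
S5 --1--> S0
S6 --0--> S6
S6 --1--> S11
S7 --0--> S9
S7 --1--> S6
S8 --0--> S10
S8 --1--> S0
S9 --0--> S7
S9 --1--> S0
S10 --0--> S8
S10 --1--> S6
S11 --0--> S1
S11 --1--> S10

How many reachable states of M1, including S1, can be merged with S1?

3

Reachable states from the start: {S0,S1,S5,S6,S7,S8,S9,S10,S11}. Unreachable: {S2,S3,S4} — drop them.
P0 = {S0,S5} | {S1,S6,S7,S8,S9,S10,S11}.
On input 1, block {S1,S6,S7,S8,S9,S10,S11} splits into {S6,S7,S10,S11} and {S1,S8,S9}.
On input 0, block {S6,S7,S10,S11} splits into {S7,S10,S11} and {S6}.
On input 1, block {S7,S10,S11} splits into {S7,S10} and {S11}.
The partition is now stable with 5 blocks: {S0,S5} | {S7,S10} | {S1,S8,S9} | {S6} | {S11}.
The equivalence class containing S1 is {S1,S8,S9}, of size 3.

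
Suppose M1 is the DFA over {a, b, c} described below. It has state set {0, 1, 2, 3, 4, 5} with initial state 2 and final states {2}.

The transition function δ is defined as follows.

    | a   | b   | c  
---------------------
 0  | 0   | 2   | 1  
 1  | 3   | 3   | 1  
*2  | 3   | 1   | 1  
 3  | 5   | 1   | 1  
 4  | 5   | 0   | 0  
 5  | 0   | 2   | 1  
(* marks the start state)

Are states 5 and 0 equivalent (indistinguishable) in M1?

First remove the unreachable states {4}; 5 states remain.
Initial partition by acceptance: {2} | {0,1,3,5}.
Split {0,1,3,5} by δ(·,b) → {0,5} and {1,3}.
On input a, block {1,3} splits into {1} and {3}.
Stable partition: {2} | {0,5} | {1} | {3} — 4 equivalence classes.
5 and 0 lie in the same block of the stable partition, so they are equivalent — no string distinguishes them.

Yes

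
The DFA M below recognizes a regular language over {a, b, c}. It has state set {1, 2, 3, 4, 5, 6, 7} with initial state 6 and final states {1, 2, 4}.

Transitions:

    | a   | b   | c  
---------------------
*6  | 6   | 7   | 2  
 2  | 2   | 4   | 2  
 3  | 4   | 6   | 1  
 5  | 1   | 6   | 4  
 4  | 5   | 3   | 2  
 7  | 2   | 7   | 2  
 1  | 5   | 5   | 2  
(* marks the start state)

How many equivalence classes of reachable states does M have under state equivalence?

Initial partition by acceptance: {1,2,4} | {3,5,6,7}.
Split {1,2,4} by δ(·,a) → {1,4} and {2}.
On input a, block {3,5,6,7} splits into {3,5} and {6} and {7}.
Stable partition: {1,4} | {3,5} | {2} | {6} | {7} — 5 equivalence classes.

5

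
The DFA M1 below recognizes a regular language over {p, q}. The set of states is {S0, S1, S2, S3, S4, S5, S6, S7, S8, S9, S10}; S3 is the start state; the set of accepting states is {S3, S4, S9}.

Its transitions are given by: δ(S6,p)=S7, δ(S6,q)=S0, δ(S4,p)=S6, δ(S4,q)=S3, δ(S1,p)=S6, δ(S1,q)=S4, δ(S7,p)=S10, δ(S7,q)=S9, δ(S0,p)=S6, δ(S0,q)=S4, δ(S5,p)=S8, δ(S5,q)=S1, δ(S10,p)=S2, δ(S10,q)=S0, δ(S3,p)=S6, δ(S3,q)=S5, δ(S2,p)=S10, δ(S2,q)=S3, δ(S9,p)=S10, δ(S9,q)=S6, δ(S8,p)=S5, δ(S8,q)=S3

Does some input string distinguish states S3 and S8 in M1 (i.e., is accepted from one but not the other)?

Yes

P0 = {S3,S4,S9} | {S0,S1,S2,S5,S6,S7,S8,S10}.
Refine {S3,S4,S9} on symbol q: members go to different blocks, giving {S3,S9} and {S4}.
Split {S0,S1,S2,S5,S6,S7,S8,S10} by δ(·,q) → {S2,S7,S8} and {S5,S6,S10} and {S0,S1}.
No further refinement is possible. Final partition (5 blocks): {S3,S9} | {S2,S7,S8} | {S4} | {S5,S6,S10} | {S0,S1}.
S3 and S8 end up in different blocks, so they are distinguishable. For instance, the string 'ε' is accepted from only S3.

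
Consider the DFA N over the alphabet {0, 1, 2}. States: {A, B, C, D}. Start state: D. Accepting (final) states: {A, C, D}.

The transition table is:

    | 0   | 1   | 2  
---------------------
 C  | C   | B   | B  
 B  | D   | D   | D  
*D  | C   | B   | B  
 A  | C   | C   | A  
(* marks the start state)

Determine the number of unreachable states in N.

Starting at D and following transitions, the reachable set is {B, C, D}. That leaves A unreachable — 1 in total.

1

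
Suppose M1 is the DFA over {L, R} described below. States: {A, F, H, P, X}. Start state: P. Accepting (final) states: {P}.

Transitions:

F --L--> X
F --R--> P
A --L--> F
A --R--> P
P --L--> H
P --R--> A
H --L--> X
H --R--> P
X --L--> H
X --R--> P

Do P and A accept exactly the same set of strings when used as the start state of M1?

Every state is reachable, so we keep all 5.
Initial partition by acceptance: {P} | {A,F,H,X}.
The partition is now stable with 2 blocks: {P} | {A,F,H,X}.
P and A end up in different blocks, so they are distinguishable. For instance, the string 'ε' is accepted from only P.

No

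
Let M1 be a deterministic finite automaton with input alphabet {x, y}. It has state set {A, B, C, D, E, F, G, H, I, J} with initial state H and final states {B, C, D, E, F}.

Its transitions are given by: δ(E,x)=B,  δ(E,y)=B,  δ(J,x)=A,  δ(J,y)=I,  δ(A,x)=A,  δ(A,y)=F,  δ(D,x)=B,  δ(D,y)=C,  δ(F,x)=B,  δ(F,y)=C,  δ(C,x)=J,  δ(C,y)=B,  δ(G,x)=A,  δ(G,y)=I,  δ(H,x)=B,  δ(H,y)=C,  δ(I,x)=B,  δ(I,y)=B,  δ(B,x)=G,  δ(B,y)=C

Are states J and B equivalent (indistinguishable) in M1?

No

Reachable states from the start: {A,B,C,F,G,H,I,J}. Unreachable: {D,E} — drop them.
P0 = {B,C,F} | {A,G,H,I,J}.
On input x, block {B,C,F} splits into {B,C} and {F}.
Refine {A,G,H,I,J} on symbol x: members go to different blocks, giving {A,G,J} and {H,I}.
Refine {A,G,J} on symbol y: members go to different blocks, giving {G,J} and {A}.
No further refinement is possible. Final partition (5 blocks): {B,C} | {G,J} | {F} | {H,I} | {A}.
J and B end up in different blocks, so they are distinguishable. For instance, the string 'ε' is accepted from only B.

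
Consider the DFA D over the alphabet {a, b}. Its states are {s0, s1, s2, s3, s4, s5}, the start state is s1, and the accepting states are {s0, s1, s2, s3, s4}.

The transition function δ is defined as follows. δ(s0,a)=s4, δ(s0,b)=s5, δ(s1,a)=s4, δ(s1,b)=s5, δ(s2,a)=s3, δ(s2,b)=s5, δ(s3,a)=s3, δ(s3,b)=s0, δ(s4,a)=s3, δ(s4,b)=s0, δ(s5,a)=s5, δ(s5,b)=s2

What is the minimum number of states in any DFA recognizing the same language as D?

Every state is reachable, so we keep all 6.
P0 = {s0,s1,s2,s3,s4} | {s5}.
On input b, block {s0,s1,s2,s3,s4} splits into {s0,s1,s2} and {s3,s4}.
Stable partition: {s0,s1,s2} | {s5} | {s3,s4} — 3 equivalence classes.

3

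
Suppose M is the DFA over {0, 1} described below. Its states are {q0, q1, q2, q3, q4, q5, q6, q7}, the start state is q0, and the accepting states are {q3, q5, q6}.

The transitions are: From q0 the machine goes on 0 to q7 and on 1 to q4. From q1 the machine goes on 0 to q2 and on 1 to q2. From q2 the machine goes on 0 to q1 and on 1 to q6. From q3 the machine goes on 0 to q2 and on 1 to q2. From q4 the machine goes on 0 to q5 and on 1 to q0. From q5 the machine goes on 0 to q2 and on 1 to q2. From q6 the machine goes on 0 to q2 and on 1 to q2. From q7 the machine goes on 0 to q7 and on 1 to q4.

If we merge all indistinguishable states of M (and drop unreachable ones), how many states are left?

5

Reachable states from the start: {q0,q1,q2,q4,q5,q6,q7}. Unreachable: {q3} — drop them.
Initial partition by acceptance: {q5,q6} | {q0,q1,q2,q4,q7}.
On input 0, block {q0,q1,q2,q4,q7} splits into {q0,q1,q2,q7} and {q4}.
Split {q0,q1,q2,q7} by δ(·,1) → {q0,q7} and {q1} and {q2}.
Stable partition: {q5,q6} | {q0,q7} | {q4} | {q1} | {q2} — 5 equivalence classes.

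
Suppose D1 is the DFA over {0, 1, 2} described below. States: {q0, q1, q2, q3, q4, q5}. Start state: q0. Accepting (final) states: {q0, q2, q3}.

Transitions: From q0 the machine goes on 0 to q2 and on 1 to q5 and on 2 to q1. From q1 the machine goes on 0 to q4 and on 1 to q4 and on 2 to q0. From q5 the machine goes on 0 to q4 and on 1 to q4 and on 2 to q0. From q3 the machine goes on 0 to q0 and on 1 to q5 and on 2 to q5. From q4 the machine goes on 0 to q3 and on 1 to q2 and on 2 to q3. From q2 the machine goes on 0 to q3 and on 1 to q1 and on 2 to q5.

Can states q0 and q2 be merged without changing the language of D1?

Yes

Initial partition by acceptance: {q0,q2,q3} | {q1,q4,q5}.
Split {q1,q4,q5} by δ(·,0) → {q1,q5} and {q4}.
Stable partition: {q0,q2,q3} | {q1,q5} | {q4} — 3 equivalence classes.
q0 and q2 lie in the same block of the stable partition, so they are equivalent — no string distinguishes them.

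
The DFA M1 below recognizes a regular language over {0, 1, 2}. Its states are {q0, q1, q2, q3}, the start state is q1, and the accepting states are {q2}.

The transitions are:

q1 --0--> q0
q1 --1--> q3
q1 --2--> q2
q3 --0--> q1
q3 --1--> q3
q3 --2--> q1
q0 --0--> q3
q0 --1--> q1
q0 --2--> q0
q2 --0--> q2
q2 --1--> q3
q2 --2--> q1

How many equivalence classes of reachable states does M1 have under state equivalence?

Start with accepting vs non-accepting: {q2} | {q0,q1,q3}.
Split {q0,q1,q3} by δ(·,2) → {q0,q3} and {q1}.
On input 0, block {q0,q3} splits into {q0} and {q3}.
No further refinement is possible. Final partition (4 blocks): {q2} | {q0} | {q1} | {q3}.

4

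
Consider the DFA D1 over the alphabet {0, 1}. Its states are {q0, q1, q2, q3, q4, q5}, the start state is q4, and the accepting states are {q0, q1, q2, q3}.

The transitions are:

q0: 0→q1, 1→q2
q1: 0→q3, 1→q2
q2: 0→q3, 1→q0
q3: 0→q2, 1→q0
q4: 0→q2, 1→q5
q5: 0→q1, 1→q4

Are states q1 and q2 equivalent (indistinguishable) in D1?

Yes

All states are reachable from the start state.
P0 = {q0,q1,q2,q3} | {q4,q5}.
No further refinement is possible. Final partition (2 blocks): {q0,q1,q2,q3} | {q4,q5}.
q1 and q2 lie in the same block of the stable partition, so they are equivalent — no string distinguishes them.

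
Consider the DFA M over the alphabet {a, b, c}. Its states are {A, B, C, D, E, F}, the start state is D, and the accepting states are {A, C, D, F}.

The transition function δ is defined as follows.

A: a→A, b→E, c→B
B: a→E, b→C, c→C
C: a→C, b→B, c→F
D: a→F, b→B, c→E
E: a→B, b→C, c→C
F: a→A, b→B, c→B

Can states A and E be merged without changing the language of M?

No

All states are reachable from the start state.
P0 = {A,C,D,F} | {B,E}.
Refine {A,C,D,F} on symbol c: members go to different blocks, giving {A,D,F} and {C}.
The partition is now stable with 3 blocks: {A,D,F} | {B,E} | {C}.
A and E end up in different blocks, so they are distinguishable. For instance, the string 'ε' is accepted from only A.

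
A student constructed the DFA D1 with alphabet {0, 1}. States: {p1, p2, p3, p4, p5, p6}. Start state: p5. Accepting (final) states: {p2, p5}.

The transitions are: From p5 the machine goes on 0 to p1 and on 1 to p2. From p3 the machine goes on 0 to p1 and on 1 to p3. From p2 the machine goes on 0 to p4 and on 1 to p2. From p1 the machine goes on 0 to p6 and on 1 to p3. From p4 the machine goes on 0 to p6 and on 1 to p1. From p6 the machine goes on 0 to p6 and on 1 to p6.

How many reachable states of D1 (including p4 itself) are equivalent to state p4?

4

Every state is reachable, so we keep all 6.
P0 = {p2,p5} | {p1,p3,p4,p6}.
The partition is now stable with 2 blocks: {p2,p5} | {p1,p3,p4,p6}.
State p4 belongs to the block {p1,p3,p4,p6}, which has 4 states.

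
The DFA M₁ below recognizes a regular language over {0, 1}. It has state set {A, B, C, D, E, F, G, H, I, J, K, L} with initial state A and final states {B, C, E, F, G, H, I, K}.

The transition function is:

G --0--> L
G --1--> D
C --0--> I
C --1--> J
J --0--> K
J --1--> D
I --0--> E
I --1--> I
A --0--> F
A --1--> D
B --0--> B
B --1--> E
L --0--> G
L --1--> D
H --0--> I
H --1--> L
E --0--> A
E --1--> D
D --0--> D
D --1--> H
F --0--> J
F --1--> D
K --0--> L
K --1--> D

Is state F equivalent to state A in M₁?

States {B,C} cannot be reached from the start state, so discard them.
Start with accepting vs non-accepting: {E,F,G,H,I,K} | {A,D,J,L}.
On input 0, block {E,F,G,H,I,K} splits into {E,F,G,K} and {H,I}.
On input 0, block {A,D,J,L} splits into {A,J,L} and {D}.
On input 0, block {H,I} splits into {H} and {I}.
The partition is now stable with 5 blocks: {E,F,G,K} | {A,J,L} | {H} | {D} | {I}.
F and A end up in different blocks, so they are distinguishable. For instance, the string 'ε' is accepted from only F.

No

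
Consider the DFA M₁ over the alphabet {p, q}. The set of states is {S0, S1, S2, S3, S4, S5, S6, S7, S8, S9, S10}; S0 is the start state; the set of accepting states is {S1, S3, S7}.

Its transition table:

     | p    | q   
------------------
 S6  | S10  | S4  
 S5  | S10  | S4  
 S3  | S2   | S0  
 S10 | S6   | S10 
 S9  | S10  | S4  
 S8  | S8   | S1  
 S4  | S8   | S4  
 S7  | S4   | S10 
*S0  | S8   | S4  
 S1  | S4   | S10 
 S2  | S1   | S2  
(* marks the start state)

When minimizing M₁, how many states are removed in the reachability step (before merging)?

5

Starting at S0 and following transitions, the reachable set is {S0, S1, S4, S6, S8, S10}. That leaves S2, S3, S5, S7, S9 unreachable — 5 in total.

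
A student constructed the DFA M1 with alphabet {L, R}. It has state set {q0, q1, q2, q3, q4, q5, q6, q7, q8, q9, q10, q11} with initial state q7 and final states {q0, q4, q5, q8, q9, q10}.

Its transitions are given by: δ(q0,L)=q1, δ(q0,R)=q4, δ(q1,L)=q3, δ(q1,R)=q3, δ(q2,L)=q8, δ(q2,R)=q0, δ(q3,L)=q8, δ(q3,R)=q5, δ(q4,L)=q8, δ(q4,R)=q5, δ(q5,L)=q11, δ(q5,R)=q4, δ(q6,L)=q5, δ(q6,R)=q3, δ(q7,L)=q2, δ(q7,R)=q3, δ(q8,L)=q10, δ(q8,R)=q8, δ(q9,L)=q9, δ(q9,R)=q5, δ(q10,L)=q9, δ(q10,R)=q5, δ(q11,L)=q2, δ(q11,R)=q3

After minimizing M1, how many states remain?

Reachable states from the start: {q0,q1,q2,q3,q4,q5,q7,q8,q9,q10,q11}. Unreachable: {q6} — drop them.
Initial partition by acceptance: {q0,q4,q5,q8,q9,q10} | {q1,q2,q3,q7,q11}.
Refine {q0,q4,q5,q8,q9,q10} on symbol L: members go to different blocks, giving {q4,q8,q9,q10} and {q0,q5}.
Split {q4,q8,q9,q10} by δ(·,R) → {q4,q9,q10} and {q8}.
Refine {q4,q9,q10} on symbol L: members go to different blocks, giving {q9,q10} and {q4}.
On input L, block {q1,q2,q3,q7,q11} splits into {q1,q7,q11} and {q2,q3}.
No further refinement is possible. Final partition (6 blocks): {q9,q10} | {q1,q7,q11} | {q0,q5} | {q8} | {q4} | {q2,q3}.

6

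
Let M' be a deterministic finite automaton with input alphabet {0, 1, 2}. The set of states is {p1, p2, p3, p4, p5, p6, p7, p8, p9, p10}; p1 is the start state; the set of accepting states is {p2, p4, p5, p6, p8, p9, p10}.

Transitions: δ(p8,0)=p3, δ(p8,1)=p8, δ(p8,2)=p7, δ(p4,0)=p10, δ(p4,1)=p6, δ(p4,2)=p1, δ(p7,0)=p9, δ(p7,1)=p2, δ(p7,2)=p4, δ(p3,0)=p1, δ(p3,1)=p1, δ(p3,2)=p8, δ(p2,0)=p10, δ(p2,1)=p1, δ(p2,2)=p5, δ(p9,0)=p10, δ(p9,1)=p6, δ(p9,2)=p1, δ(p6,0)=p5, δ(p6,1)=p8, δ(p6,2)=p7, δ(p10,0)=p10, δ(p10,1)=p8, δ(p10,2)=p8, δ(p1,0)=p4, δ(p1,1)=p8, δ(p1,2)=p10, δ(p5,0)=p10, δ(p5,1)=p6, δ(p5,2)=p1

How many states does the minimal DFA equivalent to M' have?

8

Every state is reachable, so we keep all 10.
Start with accepting vs non-accepting: {p2,p4,p5,p6,p8,p9,p10} | {p1,p3,p7}.
On input 0, block {p2,p4,p5,p6,p8,p9,p10} splits into {p2,p4,p5,p6,p9,p10} and {p8}.
Refine {p2,p4,p5,p6,p9,p10} on symbol 1: members go to different blocks, giving {p4,p5,p9} and {p6,p10} and {p2}.
Split {p1,p3,p7} by δ(·,0) → {p1,p7} and {p3}.
Refine {p1,p7} on symbol 1: members go to different blocks, giving {p1} and {p7}.
Split {p6,p10} by δ(·,0) → {p6} and {p10}.
Stable partition: {p4,p5,p9} | {p1} | {p8} | {p6} | {p2} | {p3} | {p7} | {p10} — 8 equivalence classes.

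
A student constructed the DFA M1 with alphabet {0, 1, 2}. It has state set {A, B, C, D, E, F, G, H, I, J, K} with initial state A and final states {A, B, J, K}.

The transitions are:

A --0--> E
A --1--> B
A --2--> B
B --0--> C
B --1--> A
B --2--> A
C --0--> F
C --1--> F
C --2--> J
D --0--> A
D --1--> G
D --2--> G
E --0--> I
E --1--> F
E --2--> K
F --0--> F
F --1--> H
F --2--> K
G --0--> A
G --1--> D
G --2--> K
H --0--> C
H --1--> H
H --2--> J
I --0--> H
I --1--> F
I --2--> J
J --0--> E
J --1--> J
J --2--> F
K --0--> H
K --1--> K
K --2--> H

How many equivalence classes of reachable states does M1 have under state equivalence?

States {D,G} cannot be reached from the start state, so discard them.
Start with accepting vs non-accepting: {A,B,J,K} | {C,E,F,H,I}.
On input 2, block {A,B,J,K} splits into {A,B} and {J,K}.
Stable partition: {A,B} | {C,E,F,H,I} | {J,K} — 3 equivalence classes.

3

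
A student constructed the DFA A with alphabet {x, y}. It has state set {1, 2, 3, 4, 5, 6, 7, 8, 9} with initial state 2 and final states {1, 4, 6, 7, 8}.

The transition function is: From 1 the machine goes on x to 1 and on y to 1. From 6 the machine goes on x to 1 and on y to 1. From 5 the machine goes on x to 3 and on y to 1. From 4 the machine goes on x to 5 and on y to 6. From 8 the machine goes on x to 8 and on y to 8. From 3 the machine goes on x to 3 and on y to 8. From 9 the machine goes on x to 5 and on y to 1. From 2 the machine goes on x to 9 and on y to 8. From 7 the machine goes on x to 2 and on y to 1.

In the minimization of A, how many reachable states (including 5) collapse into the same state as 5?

4

States {4,6,7} cannot be reached from the start state, so discard them.
P0 = {1,8} | {2,3,5,9}.
No further refinement is possible. Final partition (2 blocks): {1,8} | {2,3,5,9}.
State 5 belongs to the block {2,3,5,9}, which has 4 states.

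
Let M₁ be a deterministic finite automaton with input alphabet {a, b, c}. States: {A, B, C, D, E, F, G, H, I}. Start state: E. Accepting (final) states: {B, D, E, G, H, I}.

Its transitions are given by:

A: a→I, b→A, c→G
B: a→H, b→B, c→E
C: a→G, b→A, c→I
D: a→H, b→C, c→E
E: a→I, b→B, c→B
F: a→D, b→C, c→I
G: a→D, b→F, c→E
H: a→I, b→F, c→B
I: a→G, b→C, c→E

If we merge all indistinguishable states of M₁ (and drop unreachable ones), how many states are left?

Every state is reachable, so we keep all 9.
P0 = {B,D,E,G,H,I} | {A,C,F}.
Split {B,D,E,G,H,I} by δ(·,b) → {D,G,H,I} and {B,E}.
The partition is now stable with 3 blocks: {D,G,H,I} | {A,C,F} | {B,E}.

3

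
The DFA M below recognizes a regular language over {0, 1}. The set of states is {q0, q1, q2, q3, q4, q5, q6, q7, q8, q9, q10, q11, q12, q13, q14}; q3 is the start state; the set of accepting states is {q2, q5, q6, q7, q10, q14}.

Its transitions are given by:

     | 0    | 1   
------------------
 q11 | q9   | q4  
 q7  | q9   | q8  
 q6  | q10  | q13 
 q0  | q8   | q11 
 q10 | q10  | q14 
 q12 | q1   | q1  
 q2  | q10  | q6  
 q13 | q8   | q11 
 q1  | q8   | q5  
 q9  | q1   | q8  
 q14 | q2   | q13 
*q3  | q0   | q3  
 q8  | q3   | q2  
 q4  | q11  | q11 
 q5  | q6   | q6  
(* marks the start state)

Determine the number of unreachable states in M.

2

Starting at q3 and following transitions, the reachable set is {q0, q1, q2, q3, q4, q5, q6, q8, q9, q10, q11, q13, q14}. That leaves q7, q12 unreachable — 2 in total.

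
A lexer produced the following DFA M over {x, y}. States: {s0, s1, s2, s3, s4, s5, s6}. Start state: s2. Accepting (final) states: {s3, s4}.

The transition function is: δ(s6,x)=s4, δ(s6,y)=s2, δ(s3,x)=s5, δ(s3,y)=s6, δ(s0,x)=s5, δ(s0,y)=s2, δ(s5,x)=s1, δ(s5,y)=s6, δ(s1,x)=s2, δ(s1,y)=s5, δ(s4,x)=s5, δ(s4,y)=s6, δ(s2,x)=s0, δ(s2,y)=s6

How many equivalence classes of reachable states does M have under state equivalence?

4

States {s3} cannot be reached from the start state, so discard them.
P0 = {s4} | {s0,s1,s2,s5,s6}.
On input x, block {s0,s1,s2,s5,s6} splits into {s0,s1,s2,s5} and {s6}.
Refine {s0,s1,s2,s5} on symbol y: members go to different blocks, giving {s0,s1} and {s2,s5}.
Stable partition: {s4} | {s0,s1} | {s6} | {s2,s5} — 4 equivalence classes.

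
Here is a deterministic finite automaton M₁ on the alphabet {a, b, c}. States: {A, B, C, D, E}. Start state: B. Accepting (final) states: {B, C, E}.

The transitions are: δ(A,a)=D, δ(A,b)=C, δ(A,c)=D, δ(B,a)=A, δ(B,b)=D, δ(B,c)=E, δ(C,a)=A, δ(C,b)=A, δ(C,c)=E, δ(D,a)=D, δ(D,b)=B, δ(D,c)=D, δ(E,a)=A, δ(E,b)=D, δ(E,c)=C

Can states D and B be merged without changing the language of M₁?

All states are reachable from the start state.
P0 = {B,C,E} | {A,D}.
The partition is now stable with 2 blocks: {B,C,E} | {A,D}.
D and B end up in different blocks, so they are distinguishable. For instance, the string 'ε' is accepted from only B.

No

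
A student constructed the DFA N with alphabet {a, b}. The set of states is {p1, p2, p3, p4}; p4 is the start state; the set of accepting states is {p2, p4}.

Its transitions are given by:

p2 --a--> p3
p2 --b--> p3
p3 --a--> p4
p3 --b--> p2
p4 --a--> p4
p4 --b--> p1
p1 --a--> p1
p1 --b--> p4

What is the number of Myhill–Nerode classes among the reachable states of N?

States {p2,p3} cannot be reached from the start state, so discard them.
Initial partition by acceptance: {p4} | {p1}.
The partition is now stable with 2 blocks: {p4} | {p1}.

2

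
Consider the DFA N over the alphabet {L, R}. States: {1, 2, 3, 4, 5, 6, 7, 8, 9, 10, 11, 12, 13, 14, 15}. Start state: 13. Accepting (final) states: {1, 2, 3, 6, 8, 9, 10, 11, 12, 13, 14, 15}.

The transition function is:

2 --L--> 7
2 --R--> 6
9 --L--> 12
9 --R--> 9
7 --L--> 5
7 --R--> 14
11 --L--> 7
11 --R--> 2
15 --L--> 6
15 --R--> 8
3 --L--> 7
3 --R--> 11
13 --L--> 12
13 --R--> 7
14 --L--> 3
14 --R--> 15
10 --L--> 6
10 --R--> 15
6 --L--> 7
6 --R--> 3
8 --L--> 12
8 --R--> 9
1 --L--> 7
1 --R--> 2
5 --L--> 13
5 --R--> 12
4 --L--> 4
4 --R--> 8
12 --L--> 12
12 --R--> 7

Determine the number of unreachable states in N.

3

BFS from 13 reaches {2, 3, 5, 6, 7, 8, 9, 11, 12, 13, 14, 15}; the 3 state(s) 1, 4, 10 are never visited.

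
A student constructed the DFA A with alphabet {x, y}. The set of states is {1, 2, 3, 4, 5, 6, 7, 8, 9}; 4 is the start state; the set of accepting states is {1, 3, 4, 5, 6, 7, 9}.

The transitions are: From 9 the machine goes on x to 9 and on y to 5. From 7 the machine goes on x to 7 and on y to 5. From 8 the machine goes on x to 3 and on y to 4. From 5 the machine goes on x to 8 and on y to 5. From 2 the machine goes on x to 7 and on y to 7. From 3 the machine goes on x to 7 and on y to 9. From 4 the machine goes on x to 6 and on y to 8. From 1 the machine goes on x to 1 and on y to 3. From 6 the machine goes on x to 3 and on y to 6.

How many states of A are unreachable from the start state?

Starting at 4 and following transitions, the reachable set is {3, 4, 5, 6, 7, 8, 9}. That leaves 1, 2 unreachable — 2 in total.

2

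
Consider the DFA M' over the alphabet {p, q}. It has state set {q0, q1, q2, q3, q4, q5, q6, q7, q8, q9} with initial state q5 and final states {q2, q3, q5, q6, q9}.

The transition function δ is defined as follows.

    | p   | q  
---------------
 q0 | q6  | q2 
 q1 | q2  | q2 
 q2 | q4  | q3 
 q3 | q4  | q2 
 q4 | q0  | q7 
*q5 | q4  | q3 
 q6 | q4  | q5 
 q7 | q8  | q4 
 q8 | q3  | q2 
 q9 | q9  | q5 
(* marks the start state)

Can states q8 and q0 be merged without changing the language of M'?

Yes

Reachable states from the start: {q0,q2,q3,q4,q5,q6,q7,q8}. Unreachable: {q1,q9} — drop them.
Initial partition by acceptance: {q2,q3,q5,q6} | {q0,q4,q7,q8}.
On input p, block {q0,q4,q7,q8} splits into {q0,q8} and {q4,q7}.
The partition is now stable with 3 blocks: {q2,q3,q5,q6} | {q0,q8} | {q4,q7}.
q8 and q0 lie in the same block of the stable partition, so they are equivalent — no string distinguishes them.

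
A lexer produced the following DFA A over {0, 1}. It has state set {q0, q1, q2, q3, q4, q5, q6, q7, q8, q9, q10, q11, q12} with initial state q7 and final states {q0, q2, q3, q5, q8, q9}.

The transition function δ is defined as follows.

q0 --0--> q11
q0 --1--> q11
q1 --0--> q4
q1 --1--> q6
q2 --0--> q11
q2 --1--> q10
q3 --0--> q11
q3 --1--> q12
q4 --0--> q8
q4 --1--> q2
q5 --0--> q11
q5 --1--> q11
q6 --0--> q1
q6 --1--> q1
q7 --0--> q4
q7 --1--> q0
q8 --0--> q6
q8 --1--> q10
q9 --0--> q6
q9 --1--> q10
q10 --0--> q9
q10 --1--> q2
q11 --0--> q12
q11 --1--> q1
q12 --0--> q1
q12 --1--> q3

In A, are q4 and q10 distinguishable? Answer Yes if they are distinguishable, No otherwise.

No

Reachable states from the start: {q0,q1,q2,q3,q4,q6,q7,q8,q9,q10,q11,q12}. Unreachable: {q5} — drop them.
P0 = {q0,q2,q3,q8,q9} | {q1,q4,q6,q7,q10,q11,q12}.
Refine {q1,q4,q6,q7,q10,q11,q12} on symbol 0: members go to different blocks, giving {q1,q6,q7,q11,q12} and {q4,q10}.
Split {q0,q2,q3,q8,q9} by δ(·,1) → {q2,q8,q9} and {q0,q3}.
Split {q1,q6,q7,q11,q12} by δ(·,0) → {q6,q11,q12} and {q1,q7}.
Split {q6,q11,q12} by δ(·,0) → {q6,q12} and {q11}.
On input 0, block {q2,q8,q9} splits into {q8,q9} and {q2}.
Refine {q6,q12} on symbol 1: members go to different blocks, giving {q6} and {q12}.
On input 1, block {q0,q3} splits into {q0} and {q3}.
Refine {q1,q7} on symbol 1: members go to different blocks, giving {q1} and {q7}.
No further refinement is possible. Final partition (10 blocks): {q8,q9} | {q6} | {q4,q10} | {q0} | {q1} | {q11} | {q2} | {q12} | {q3} | {q7}.
q4 and q10 lie in the same block of the stable partition, so they are equivalent — no string distinguishes them.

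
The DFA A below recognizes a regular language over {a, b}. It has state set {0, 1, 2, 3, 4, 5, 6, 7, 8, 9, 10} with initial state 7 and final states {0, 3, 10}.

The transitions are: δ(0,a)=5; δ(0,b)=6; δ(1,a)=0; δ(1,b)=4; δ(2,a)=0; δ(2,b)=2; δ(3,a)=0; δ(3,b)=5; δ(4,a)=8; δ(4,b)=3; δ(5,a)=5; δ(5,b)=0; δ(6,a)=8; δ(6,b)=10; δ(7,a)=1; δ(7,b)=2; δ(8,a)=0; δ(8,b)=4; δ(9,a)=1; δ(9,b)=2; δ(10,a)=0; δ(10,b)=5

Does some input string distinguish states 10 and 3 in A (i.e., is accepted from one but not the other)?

No

States {9} cannot be reached from the start state, so discard them.
Initial partition by acceptance: {0,3,10} | {1,2,4,5,6,7,8}.
Refine {0,3,10} on symbol a: members go to different blocks, giving {3,10} and {0}.
On input a, block {1,2,4,5,6,7,8} splits into {4,5,6,7} and {1,2,8}.
Refine {4,5,6,7} on symbol a: members go to different blocks, giving {4,6,7} and {5}.
On input b, block {4,6,7} splits into {4,6} and {7}.
On input b, block {1,2,8} splits into {1,8} and {2}.
The partition is now stable with 7 blocks: {3,10} | {4,6} | {0} | {1,8} | {5} | {7} | {2}.
10 and 3 lie in the same block of the stable partition, so they are equivalent — no string distinguishes them.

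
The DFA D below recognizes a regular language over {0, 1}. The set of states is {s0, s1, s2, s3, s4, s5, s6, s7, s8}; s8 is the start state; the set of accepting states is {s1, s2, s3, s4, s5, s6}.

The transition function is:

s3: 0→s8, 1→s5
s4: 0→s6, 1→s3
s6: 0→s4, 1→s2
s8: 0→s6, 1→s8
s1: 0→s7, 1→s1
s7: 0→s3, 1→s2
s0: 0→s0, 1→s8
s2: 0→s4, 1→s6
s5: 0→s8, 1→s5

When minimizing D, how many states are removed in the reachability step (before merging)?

3

BFS from s8 reaches {s2, s3, s4, s5, s6, s8}; the 3 state(s) s0, s1, s7 are never visited.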